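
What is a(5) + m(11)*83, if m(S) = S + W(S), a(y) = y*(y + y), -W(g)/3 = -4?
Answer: 1959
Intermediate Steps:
W(g) = 12 (W(g) = -3*(-4) = 12)
a(y) = 2*y**2 (a(y) = y*(2*y) = 2*y**2)
m(S) = 12 + S (m(S) = S + 12 = 12 + S)
a(5) + m(11)*83 = 2*5**2 + (12 + 11)*83 = 2*25 + 23*83 = 50 + 1909 = 1959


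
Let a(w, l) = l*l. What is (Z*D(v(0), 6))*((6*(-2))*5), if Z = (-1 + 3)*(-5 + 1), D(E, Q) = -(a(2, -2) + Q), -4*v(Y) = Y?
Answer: -4800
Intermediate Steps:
a(w, l) = l²
v(Y) = -Y/4
D(E, Q) = -4 - Q (D(E, Q) = -((-2)² + Q) = -(4 + Q) = -4 - Q)
Z = -8 (Z = 2*(-4) = -8)
(Z*D(v(0), 6))*((6*(-2))*5) = (-8*(-4 - 1*6))*((6*(-2))*5) = (-8*(-4 - 6))*(-12*5) = -8*(-10)*(-60) = 80*(-60) = -4800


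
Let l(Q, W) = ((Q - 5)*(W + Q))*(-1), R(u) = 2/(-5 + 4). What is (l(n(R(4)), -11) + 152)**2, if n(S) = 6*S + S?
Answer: 104329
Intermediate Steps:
R(u) = -2 (R(u) = 2/(-1) = 2*(-1) = -2)
n(S) = 7*S
l(Q, W) = -(-5 + Q)*(Q + W) (l(Q, W) = ((-5 + Q)*(Q + W))*(-1) = -(-5 + Q)*(Q + W))
(l(n(R(4)), -11) + 152)**2 = ((-(7*(-2))**2 + 5*(7*(-2)) + 5*(-11) - 1*7*(-2)*(-11)) + 152)**2 = ((-1*(-14)**2 + 5*(-14) - 55 - 1*(-14)*(-11)) + 152)**2 = ((-1*196 - 70 - 55 - 154) + 152)**2 = ((-196 - 70 - 55 - 154) + 152)**2 = (-475 + 152)**2 = (-323)**2 = 104329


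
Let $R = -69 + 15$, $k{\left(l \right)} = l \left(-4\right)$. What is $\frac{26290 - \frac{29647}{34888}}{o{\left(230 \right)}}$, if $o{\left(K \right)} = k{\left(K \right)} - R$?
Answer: $- \frac{917175873}{30213008} \approx -30.357$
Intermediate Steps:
$k{\left(l \right)} = - 4 l$
$R = -54$
$o{\left(K \right)} = 54 - 4 K$ ($o{\left(K \right)} = - 4 K - -54 = - 4 K + 54 = 54 - 4 K$)
$\frac{26290 - \frac{29647}{34888}}{o{\left(230 \right)}} = \frac{26290 - \frac{29647}{34888}}{54 - 920} = \frac{26290 - 29647 \cdot \frac{1}{34888}}{54 - 920} = \frac{26290 - \frac{29647}{34888}}{-866} = \left(26290 - \frac{29647}{34888}\right) \left(- \frac{1}{866}\right) = \frac{917175873}{34888} \left(- \frac{1}{866}\right) = - \frac{917175873}{30213008}$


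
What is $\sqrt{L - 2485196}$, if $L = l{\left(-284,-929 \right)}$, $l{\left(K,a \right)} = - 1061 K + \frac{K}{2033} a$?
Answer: $\frac{2 i \sqrt{2256400240505}}{2033} \approx 1477.8 i$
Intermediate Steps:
$l{\left(K,a \right)} = - 1061 K + \frac{K a}{2033}$ ($l{\left(K,a \right)} = - 1061 K + K \frac{1}{2033} a = - 1061 K + \frac{K}{2033} a = - 1061 K + \frac{K a}{2033}$)
$L = \frac{612855528}{2033}$ ($L = \frac{1}{2033} \left(-284\right) \left(-2157013 - 929\right) = \frac{1}{2033} \left(-284\right) \left(-2157942\right) = \frac{612855528}{2033} \approx 3.0145 \cdot 10^{5}$)
$\sqrt{L - 2485196} = \sqrt{\frac{612855528}{2033} - 2485196} = \sqrt{- \frac{4439547940}{2033}} = \frac{2 i \sqrt{2256400240505}}{2033}$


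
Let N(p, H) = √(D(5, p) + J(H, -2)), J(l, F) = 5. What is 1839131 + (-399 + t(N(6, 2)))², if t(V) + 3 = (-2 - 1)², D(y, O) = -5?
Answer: 1993580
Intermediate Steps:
N(p, H) = 0 (N(p, H) = √(-5 + 5) = √0 = 0)
t(V) = 6 (t(V) = -3 + (-2 - 1)² = -3 + (-3)² = -3 + 9 = 6)
1839131 + (-399 + t(N(6, 2)))² = 1839131 + (-399 + 6)² = 1839131 + (-393)² = 1839131 + 154449 = 1993580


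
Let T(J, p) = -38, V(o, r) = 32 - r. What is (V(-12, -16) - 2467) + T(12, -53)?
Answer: -2457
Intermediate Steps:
(V(-12, -16) - 2467) + T(12, -53) = ((32 - 1*(-16)) - 2467) - 38 = ((32 + 16) - 2467) - 38 = (48 - 2467) - 38 = -2419 - 38 = -2457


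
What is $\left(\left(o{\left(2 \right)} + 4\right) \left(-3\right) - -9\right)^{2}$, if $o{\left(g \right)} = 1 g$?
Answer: $81$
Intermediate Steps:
$o{\left(g \right)} = g$
$\left(\left(o{\left(2 \right)} + 4\right) \left(-3\right) - -9\right)^{2} = \left(\left(2 + 4\right) \left(-3\right) - -9\right)^{2} = \left(6 \left(-3\right) + 9\right)^{2} = \left(-18 + 9\right)^{2} = \left(-9\right)^{2} = 81$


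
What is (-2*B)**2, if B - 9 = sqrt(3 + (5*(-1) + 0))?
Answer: 316 + 72*I*sqrt(2) ≈ 316.0 + 101.82*I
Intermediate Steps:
B = 9 + I*sqrt(2) (B = 9 + sqrt(3 + (5*(-1) + 0)) = 9 + sqrt(3 + (-5 + 0)) = 9 + sqrt(3 - 5) = 9 + sqrt(-2) = 9 + I*sqrt(2) ≈ 9.0 + 1.4142*I)
(-2*B)**2 = (-2*(9 + I*sqrt(2)))**2 = (-18 - 2*I*sqrt(2))**2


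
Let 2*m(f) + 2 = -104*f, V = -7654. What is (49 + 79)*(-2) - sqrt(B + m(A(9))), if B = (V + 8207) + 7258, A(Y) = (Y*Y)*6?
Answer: -256 - I*sqrt(17462) ≈ -256.0 - 132.14*I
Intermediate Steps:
A(Y) = 6*Y**2 (A(Y) = Y**2*6 = 6*Y**2)
B = 7811 (B = (-7654 + 8207) + 7258 = 553 + 7258 = 7811)
m(f) = -1 - 52*f (m(f) = -1 + (-104*f)/2 = -1 - 52*f)
(49 + 79)*(-2) - sqrt(B + m(A(9))) = (49 + 79)*(-2) - sqrt(7811 + (-1 - 312*9**2)) = 128*(-2) - sqrt(7811 + (-1 - 312*81)) = -256 - sqrt(7811 + (-1 - 52*486)) = -256 - sqrt(7811 + (-1 - 25272)) = -256 - sqrt(7811 - 25273) = -256 - sqrt(-17462) = -256 - I*sqrt(17462)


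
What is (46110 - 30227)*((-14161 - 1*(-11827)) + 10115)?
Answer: 123585623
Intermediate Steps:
(46110 - 30227)*((-14161 - 1*(-11827)) + 10115) = 15883*((-14161 + 11827) + 10115) = 15883*(-2334 + 10115) = 15883*7781 = 123585623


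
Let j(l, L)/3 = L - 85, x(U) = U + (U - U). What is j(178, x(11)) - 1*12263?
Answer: -12485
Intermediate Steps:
x(U) = U (x(U) = U + 0 = U)
j(l, L) = -255 + 3*L (j(l, L) = 3*(L - 85) = 3*(-85 + L) = -255 + 3*L)
j(178, x(11)) - 1*12263 = (-255 + 3*11) - 1*12263 = (-255 + 33) - 12263 = -222 - 12263 = -12485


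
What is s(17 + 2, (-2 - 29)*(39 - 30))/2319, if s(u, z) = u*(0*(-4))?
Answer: 0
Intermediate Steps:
s(u, z) = 0 (s(u, z) = u*0 = 0)
s(17 + 2, (-2 - 29)*(39 - 30))/2319 = 0/2319 = 0*(1/2319) = 0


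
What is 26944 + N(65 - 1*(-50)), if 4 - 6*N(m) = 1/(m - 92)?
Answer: 3718363/138 ≈ 26945.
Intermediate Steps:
N(m) = ⅔ - 1/(6*(-92 + m)) (N(m) = ⅔ - 1/(6*(m - 92)) = ⅔ - 1/(6*(-92 + m)))
26944 + N(65 - 1*(-50)) = 26944 + (-369 + 4*(65 - 1*(-50)))/(6*(-92 + (65 - 1*(-50)))) = 26944 + (-369 + 4*(65 + 50))/(6*(-92 + (65 + 50))) = 26944 + (-369 + 4*115)/(6*(-92 + 115)) = 26944 + (⅙)*(-369 + 460)/23 = 26944 + (⅙)*(1/23)*91 = 26944 + 91/138 = 3718363/138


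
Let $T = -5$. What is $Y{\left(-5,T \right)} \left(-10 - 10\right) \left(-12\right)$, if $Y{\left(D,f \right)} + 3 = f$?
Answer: $-1920$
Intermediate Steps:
$Y{\left(D,f \right)} = -3 + f$
$Y{\left(-5,T \right)} \left(-10 - 10\right) \left(-12\right) = \left(-3 - 5\right) \left(-10 - 10\right) \left(-12\right) = - 8 \left(-10 - 10\right) \left(-12\right) = \left(-8\right) \left(-20\right) \left(-12\right) = 160 \left(-12\right) = -1920$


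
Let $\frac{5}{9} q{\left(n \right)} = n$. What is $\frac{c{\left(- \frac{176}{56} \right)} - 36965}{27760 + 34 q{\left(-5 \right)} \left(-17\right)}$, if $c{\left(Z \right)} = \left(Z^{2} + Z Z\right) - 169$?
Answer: $- \frac{909299}{807569} \approx -1.126$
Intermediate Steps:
$c{\left(Z \right)} = -169 + 2 Z^{2}$ ($c{\left(Z \right)} = \left(Z^{2} + Z^{2}\right) - 169 = 2 Z^{2} - 169 = -169 + 2 Z^{2}$)
$q{\left(n \right)} = \frac{9 n}{5}$
$\frac{c{\left(- \frac{176}{56} \right)} - 36965}{27760 + 34 q{\left(-5 \right)} \left(-17\right)} = \frac{\left(-169 + 2 \left(- \frac{176}{56}\right)^{2}\right) - 36965}{27760 + 34 \cdot \frac{9}{5} \left(-5\right) \left(-17\right)} = \frac{\left(-169 + 2 \left(\left(-176\right) \frac{1}{56}\right)^{2}\right) - 36965}{27760 + 34 \left(-9\right) \left(-17\right)} = \frac{\left(-169 + 2 \left(- \frac{22}{7}\right)^{2}\right) - 36965}{27760 - -5202} = \frac{\left(-169 + 2 \cdot \frac{484}{49}\right) - 36965}{27760 + 5202} = \frac{\left(-169 + \frac{968}{49}\right) - 36965}{32962} = \left(- \frac{7313}{49} - 36965\right) \frac{1}{32962} = \left(- \frac{1818598}{49}\right) \frac{1}{32962} = - \frac{909299}{807569}$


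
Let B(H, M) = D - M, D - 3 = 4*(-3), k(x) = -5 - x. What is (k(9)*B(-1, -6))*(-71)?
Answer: -2982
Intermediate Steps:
D = -9 (D = 3 + 4*(-3) = 3 - 12 = -9)
B(H, M) = -9 - M
(k(9)*B(-1, -6))*(-71) = ((-5 - 1*9)*(-9 - 1*(-6)))*(-71) = ((-5 - 9)*(-9 + 6))*(-71) = -14*(-3)*(-71) = 42*(-71) = -2982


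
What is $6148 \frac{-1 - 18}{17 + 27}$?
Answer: $- \frac{29203}{11} \approx -2654.8$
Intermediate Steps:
$6148 \frac{-1 - 18}{17 + 27} = 6148 \left(- \frac{19}{44}\right) = - \frac{29203}{11}$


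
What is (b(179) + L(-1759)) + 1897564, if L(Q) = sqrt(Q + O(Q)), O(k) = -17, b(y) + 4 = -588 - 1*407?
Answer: 1896565 + 4*I*sqrt(111) ≈ 1.8966e+6 + 42.143*I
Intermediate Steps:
b(y) = -999 (b(y) = -4 + (-588 - 1*407) = -4 + (-588 - 407) = -4 - 995 = -999)
L(Q) = sqrt(-17 + Q) (L(Q) = sqrt(Q - 17) = sqrt(-17 + Q))
(b(179) + L(-1759)) + 1897564 = (-999 + sqrt(-17 - 1759)) + 1897564 = (-999 + sqrt(-1776)) + 1897564 = (-999 + 4*I*sqrt(111)) + 1897564 = 1896565 + 4*I*sqrt(111)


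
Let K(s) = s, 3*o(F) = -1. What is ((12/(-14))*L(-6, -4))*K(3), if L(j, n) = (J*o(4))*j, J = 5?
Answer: -180/7 ≈ -25.714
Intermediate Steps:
o(F) = -⅓ (o(F) = (⅓)*(-1) = -⅓)
L(j, n) = -5*j/3 (L(j, n) = (5*(-⅓))*j = -5*j/3)
((12/(-14))*L(-6, -4))*K(3) = ((12/(-14))*(-5/3*(-6)))*3 = ((12*(-1/14))*10)*3 = -6/7*10*3 = -60/7*3 = -180/7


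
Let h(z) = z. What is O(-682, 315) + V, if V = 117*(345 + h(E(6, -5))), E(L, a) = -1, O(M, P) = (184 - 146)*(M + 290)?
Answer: 25352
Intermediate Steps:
O(M, P) = 11020 + 38*M (O(M, P) = 38*(290 + M) = 11020 + 38*M)
V = 40248 (V = 117*(345 - 1) = 117*344 = 40248)
O(-682, 315) + V = (11020 + 38*(-682)) + 40248 = (11020 - 25916) + 40248 = -14896 + 40248 = 25352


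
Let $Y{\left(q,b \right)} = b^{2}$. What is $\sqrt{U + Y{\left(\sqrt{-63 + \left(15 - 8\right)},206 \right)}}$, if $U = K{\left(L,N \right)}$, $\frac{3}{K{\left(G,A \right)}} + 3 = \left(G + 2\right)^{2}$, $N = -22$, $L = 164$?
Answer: $\frac{\sqrt{32216045225383}}{27553} \approx 206.0$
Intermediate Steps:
$K{\left(G,A \right)} = \frac{3}{-3 + \left(2 + G\right)^{2}}$ ($K{\left(G,A \right)} = \frac{3}{-3 + \left(G + 2\right)^{2}} = \frac{3}{-3 + \left(2 + G\right)^{2}}$)
$U = \frac{3}{27553}$ ($U = \frac{3}{-3 + \left(2 + 164\right)^{2}} = \frac{3}{-3 + 166^{2}} = \frac{3}{-3 + 27556} = \frac{3}{27553} \approx 0.00010888$)
$\sqrt{U + Y{\left(\sqrt{-63 + \left(15 - 8\right)},206 \right)}} = \sqrt{\frac{3}{27553} + 206^{2}} = \sqrt{\frac{3}{27553} + 42436} = \sqrt{\frac{1169239111}{27553}} = \frac{\sqrt{32216045225383}}{27553}$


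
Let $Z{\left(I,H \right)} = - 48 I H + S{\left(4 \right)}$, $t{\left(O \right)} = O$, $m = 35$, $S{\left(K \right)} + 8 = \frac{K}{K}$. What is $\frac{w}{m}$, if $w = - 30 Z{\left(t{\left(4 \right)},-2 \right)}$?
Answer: $- \frac{2262}{7} \approx -323.14$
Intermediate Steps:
$S{\left(K \right)} = -7$ ($S{\left(K \right)} = -8 + \frac{K}{K} = -8 + 1 = -7$)
$Z{\left(I,H \right)} = -7 - 48 H I$ ($Z{\left(I,H \right)} = - 48 I H - 7 = - 48 H I - 7 = -7 - 48 H I$)
$w = -11310$ ($w = - 30 \left(-7 - \left(-96\right) 4\right) = - 30 \left(-7 + 384\right) = \left(-30\right) 377 = -11310$)
$\frac{w}{m} = \frac{1}{35} \left(-11310\right) = - \frac{2262}{7}$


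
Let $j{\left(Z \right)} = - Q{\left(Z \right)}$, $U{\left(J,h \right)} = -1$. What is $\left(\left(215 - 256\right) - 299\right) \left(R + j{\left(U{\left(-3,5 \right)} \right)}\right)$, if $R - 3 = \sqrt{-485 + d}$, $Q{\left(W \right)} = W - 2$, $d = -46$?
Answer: $-2040 - 1020 i \sqrt{59} \approx -2040.0 - 7834.8 i$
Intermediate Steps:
$Q{\left(W \right)} = -2 + W$
$j{\left(Z \right)} = 2 - Z$ ($j{\left(Z \right)} = - (-2 + Z) = 2 - Z$)
$R = 3 + 3 i \sqrt{59}$ ($R = 3 + \sqrt{-485 - 46} = 3 + \sqrt{-531} = 3 + 3 i \sqrt{59} \approx 3.0 + 23.043 i$)
$\left(\left(215 - 256\right) - 299\right) \left(R + j{\left(U{\left(-3,5 \right)} \right)}\right) = \left(\left(215 - 256\right) - 299\right) \left(\left(3 + 3 i \sqrt{59}\right) + \left(2 - -1\right)\right) = \left(-41 - 299\right) \left(\left(3 + 3 i \sqrt{59}\right) + \left(2 + 1\right)\right) = - 340 \left(\left(3 + 3 i \sqrt{59}\right) + 3\right) = - 340 \left(6 + 3 i \sqrt{59}\right) = -2040 - 1020 i \sqrt{59}$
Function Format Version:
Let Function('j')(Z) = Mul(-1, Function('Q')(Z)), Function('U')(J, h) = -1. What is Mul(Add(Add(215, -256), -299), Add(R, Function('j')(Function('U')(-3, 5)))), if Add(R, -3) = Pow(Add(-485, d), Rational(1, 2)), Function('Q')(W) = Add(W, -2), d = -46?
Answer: Add(-2040, Mul(-1020, I, Pow(59, Rational(1, 2)))) ≈ Add(-2040.0, Mul(-7834.8, I))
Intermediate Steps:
Function('Q')(W) = Add(-2, W)
Function('j')(Z) = Add(2, Mul(-1, Z)) (Function('j')(Z) = Mul(-1, Add(-2, Z)) = Add(2, Mul(-1, Z)))
R = Add(3, Mul(3, I, Pow(59, Rational(1, 2)))) (R = Add(3, Pow(Add(-485, -46), Rational(1, 2))) = Add(3, Pow(-531, Rational(1, 2))) = Add(3, Mul(3, I, Pow(59, Rational(1, 2)))) ≈ Add(3.0000, Mul(23.043, I)))
Mul(Add(Add(215, -256), -299), Add(R, Function('j')(Function('U')(-3, 5)))) = Mul(Add(Add(215, -256), -299), Add(Add(3, Mul(3, I, Pow(59, Rational(1, 2)))), Add(2, Mul(-1, -1)))) = Mul(Add(-41, -299), Add(Add(3, Mul(3, I, Pow(59, Rational(1, 2)))), Add(2, 1))) = Mul(-340, Add(Add(3, Mul(3, I, Pow(59, Rational(1, 2)))), 3)) = Mul(-340, Add(6, Mul(3, I, Pow(59, Rational(1, 2))))) = Add(-2040, Mul(-1020, I, Pow(59, Rational(1, 2))))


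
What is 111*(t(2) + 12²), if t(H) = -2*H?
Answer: 15540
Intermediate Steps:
111*(t(2) + 12²) = 111*(-2*2 + 12²) = 111*(-4 + 144) = 111*140 = 15540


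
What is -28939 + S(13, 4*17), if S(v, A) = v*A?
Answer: -28055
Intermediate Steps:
S(v, A) = A*v
-28939 + S(13, 4*17) = -28939 + (4*17)*13 = -28939 + 68*13 = -28939 + 884 = -28055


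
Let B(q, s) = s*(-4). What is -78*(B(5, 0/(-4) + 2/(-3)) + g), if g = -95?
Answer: 7202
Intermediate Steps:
B(q, s) = -4*s
-78*(B(5, 0/(-4) + 2/(-3)) + g) = -78*(-4*(0/(-4) + 2/(-3)) - 95) = -78*(-4*(0*(-¼) + 2*(-⅓)) - 95) = -78*(-4*(0 - ⅔) - 95) = -78*(-4*(-⅔) - 95) = -78*(8/3 - 95) = -78*(-277/3) = 7202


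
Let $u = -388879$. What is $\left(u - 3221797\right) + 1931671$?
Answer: $-1679005$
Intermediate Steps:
$\left(u - 3221797\right) + 1931671 = \left(-388879 - 3221797\right) + 1931671 = -3610676 + 1931671 = -1679005$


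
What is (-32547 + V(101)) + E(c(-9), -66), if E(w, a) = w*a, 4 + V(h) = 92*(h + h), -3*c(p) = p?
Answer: -14165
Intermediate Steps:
c(p) = -p/3
V(h) = -4 + 184*h (V(h) = -4 + 92*(h + h) = -4 + 92*(2*h) = -4 + 184*h)
E(w, a) = a*w
(-32547 + V(101)) + E(c(-9), -66) = (-32547 + (-4 + 184*101)) - (-22)*(-9) = (-32547 + (-4 + 18584)) - 66*3 = (-32547 + 18580) - 198 = -13967 - 198 = -14165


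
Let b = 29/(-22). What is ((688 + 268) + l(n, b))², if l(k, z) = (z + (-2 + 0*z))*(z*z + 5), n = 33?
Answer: 98832129859225/113379904 ≈ 8.7169e+5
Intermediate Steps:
b = -29/22 (b = 29*(-1/22) = -29/22 ≈ -1.3182)
l(k, z) = (-2 + z)*(5 + z²) (l(k, z) = (z + (-2 + 0))*(z² + 5) = (z - 2)*(5 + z²) = (-2 + z)*(5 + z²))
((688 + 268) + l(n, b))² = ((688 + 268) + (-10 + (-29/22)³ - 2*(-29/22)² + 5*(-29/22)))² = (956 + (-10 - 24389/10648 - 2*841/484 - 145/22))² = (956 + (-10 - 24389/10648 - 841/242 - 145/22))² = (956 - 238053/10648)² = (9941435/10648)² = 98832129859225/113379904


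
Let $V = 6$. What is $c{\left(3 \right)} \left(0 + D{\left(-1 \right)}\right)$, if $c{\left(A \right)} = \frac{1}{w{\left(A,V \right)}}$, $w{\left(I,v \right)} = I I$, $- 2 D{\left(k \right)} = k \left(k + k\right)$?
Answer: $- \frac{1}{9} \approx -0.11111$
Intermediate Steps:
$D{\left(k \right)} = - k^{2}$ ($D{\left(k \right)} = - \frac{k \left(k + k\right)}{2} = - \frac{k 2 k}{2} = - \frac{2 k^{2}}{2} = - k^{2}$)
$w{\left(I,v \right)} = I^{2}$
$c{\left(A \right)} = \frac{1}{A^{2}}$
$c{\left(3 \right)} \left(0 + D{\left(-1 \right)}\right) = \frac{0 - \left(-1\right)^{2}}{9} = \frac{0 - 1}{9} = \frac{1}{9} \left(-1\right) = - \frac{1}{9}$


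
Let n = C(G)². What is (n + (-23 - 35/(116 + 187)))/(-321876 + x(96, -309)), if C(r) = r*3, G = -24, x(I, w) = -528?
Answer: -390937/24422103 ≈ -0.016008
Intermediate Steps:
C(r) = 3*r
n = 5184 (n = (3*(-24))² = (-72)² = 5184)
(n + (-23 - 35/(116 + 187)))/(-321876 + x(96, -309)) = (5184 + (-23 - 35/(116 + 187)))/(-321876 - 528) = (5184 + (-23 - 35/303))/(-322404) = (5184 + (-23 - 35*1/303))*(-1/322404) = (5184 + (-23 - 35/303))*(-1/322404) = (5184 - 7004/303)*(-1/322404) = (1563748/303)*(-1/322404) = -390937/24422103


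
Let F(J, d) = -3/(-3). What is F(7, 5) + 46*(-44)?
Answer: -2023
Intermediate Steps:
F(J, d) = 1 (F(J, d) = -3*(-⅓) = 1)
F(7, 5) + 46*(-44) = 1 + 46*(-44) = 1 - 2024 = -2023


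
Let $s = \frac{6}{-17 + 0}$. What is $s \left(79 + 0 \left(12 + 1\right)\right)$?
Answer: $- \frac{474}{17} \approx -27.882$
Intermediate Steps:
$s = - \frac{6}{17}$ ($s = \frac{6}{-17} = 6 \left(- \frac{1}{17}\right) = - \frac{6}{17} \approx -0.35294$)
$s \left(79 + 0 \left(12 + 1\right)\right) = - \frac{6 \left(79 + 0 \left(12 + 1\right)\right)}{17} = - \frac{6 \left(79 + 0 \cdot 13\right)}{17} = - \frac{6 \left(79 + 0\right)}{17} = \left(- \frac{6}{17}\right) 79 = - \frac{474}{17}$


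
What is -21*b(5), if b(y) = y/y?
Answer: -21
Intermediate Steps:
b(y) = 1
-21*b(5) = -21*1 = -21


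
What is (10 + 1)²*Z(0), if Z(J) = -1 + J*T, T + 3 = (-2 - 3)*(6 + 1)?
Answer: -121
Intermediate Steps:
T = -38 (T = -3 + (-2 - 3)*(6 + 1) = -3 - 5*7 = -3 - 35 = -38)
Z(J) = -1 - 38*J (Z(J) = -1 + J*(-38) = -1 - 38*J)
(10 + 1)²*Z(0) = (10 + 1)²*(-1 - 38*0) = 11²*(-1 + 0) = 121*(-1) = -121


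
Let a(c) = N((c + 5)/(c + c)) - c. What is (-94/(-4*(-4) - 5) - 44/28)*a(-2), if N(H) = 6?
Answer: -6232/77 ≈ -80.935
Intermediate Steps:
a(c) = 6 - c
(-94/(-4*(-4) - 5) - 44/28)*a(-2) = (-94/(-4*(-4) - 5) - 44/28)*(6 - 1*(-2)) = (-94/(16 - 5) - 44*1/28)*(6 + 2) = (-94/11 - 11/7)*8 = -779/77*8 = -6232/77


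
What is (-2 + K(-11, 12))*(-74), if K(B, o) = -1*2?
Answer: 296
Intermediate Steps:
K(B, o) = -2
(-2 + K(-11, 12))*(-74) = (-2 - 2)*(-74) = -4*(-74) = 296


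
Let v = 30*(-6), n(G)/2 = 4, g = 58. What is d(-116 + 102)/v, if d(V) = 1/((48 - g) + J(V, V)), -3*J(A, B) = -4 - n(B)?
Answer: 1/1080 ≈ 0.00092593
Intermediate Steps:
n(G) = 8 (n(G) = 2*4 = 8)
J(A, B) = 4 (J(A, B) = -(-4 - 1*8)/3 = -(-4 - 8)/3 = -1/3*(-12) = 4)
v = -180
d(V) = -1/6 (d(V) = 1/((48 - 1*58) + 4) = 1/((48 - 58) + 4) = 1/(-10 + 4) = 1/(-6) = -1/6)
d(-116 + 102)/v = -1/6/(-180) = -1/6*(-1/180) = 1/1080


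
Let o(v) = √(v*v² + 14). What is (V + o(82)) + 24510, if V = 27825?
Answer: 52335 + √551382 ≈ 53078.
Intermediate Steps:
o(v) = √(14 + v³) (o(v) = √(v³ + 14) = √(14 + v³))
(V + o(82)) + 24510 = (27825 + √(14 + 82³)) + 24510 = (27825 + √(14 + 551368)) + 24510 = (27825 + √551382) + 24510 = 52335 + √551382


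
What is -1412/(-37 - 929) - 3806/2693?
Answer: 62960/1300719 ≈ 0.048404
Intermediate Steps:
-1412/(-37 - 929) - 3806/2693 = -1412/(-966) - 3806*1/2693 = -1412*(-1/966) - 3806/2693 = 706/483 - 3806/2693 = 62960/1300719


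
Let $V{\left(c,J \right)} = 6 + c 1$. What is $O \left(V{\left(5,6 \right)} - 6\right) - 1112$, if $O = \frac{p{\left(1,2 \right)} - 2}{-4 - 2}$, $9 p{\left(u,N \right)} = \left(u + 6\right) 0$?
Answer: $- \frac{3331}{3} \approx -1110.3$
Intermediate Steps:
$V{\left(c,J \right)} = 6 + c$
$p{\left(u,N \right)} = 0$ ($p{\left(u,N \right)} = \frac{\left(u + 6\right) 0}{9} = \frac{\left(6 + u\right) 0}{9} = \frac{1}{9} \cdot 0 = 0$)
$O = \frac{1}{3}$ ($O = \frac{0 - 2}{-4 - 2} = - \frac{2}{-6} = \left(-2\right) \left(- \frac{1}{6}\right) = \frac{1}{3} \approx 0.33333$)
$O \left(V{\left(5,6 \right)} - 6\right) - 1112 = \frac{\left(6 + 5\right) - 6}{3} - 1112 = \frac{11 - 6}{3} - 1112 = \frac{1}{3} \cdot 5 - 1112 = \frac{5}{3} - 1112 = - \frac{3331}{3}$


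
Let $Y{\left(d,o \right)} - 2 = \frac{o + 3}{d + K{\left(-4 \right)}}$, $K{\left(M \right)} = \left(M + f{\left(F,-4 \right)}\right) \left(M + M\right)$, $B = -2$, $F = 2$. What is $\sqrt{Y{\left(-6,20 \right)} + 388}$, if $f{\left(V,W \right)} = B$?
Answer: $\frac{\sqrt{688926}}{42} \approx 19.762$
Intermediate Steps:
$f{\left(V,W \right)} = -2$
$K{\left(M \right)} = 2 M \left(-2 + M\right)$ ($K{\left(M \right)} = \left(M - 2\right) \left(M + M\right) = \left(-2 + M\right) 2 M = 2 M \left(-2 + M\right)$)
$Y{\left(d,o \right)} = 2 + \frac{3 + o}{48 + d}$ ($Y{\left(d,o \right)} = 2 + \frac{o + 3}{d + 2 \left(-4\right) \left(-2 - 4\right)} = 2 + \frac{3 + o}{d + 2 \left(-4\right) \left(-6\right)} = 2 + \frac{3 + o}{d + 48} = 2 + \frac{3 + o}{48 + d}$)
$\sqrt{Y{\left(-6,20 \right)} + 388} = \sqrt{\frac{99 + 20 + 2 \left(-6\right)}{48 - 6} + 388} = \sqrt{\frac{99 + 20 - 12}{42} + 388} = \sqrt{\frac{1}{42} \cdot 107 + 388} = \sqrt{\frac{107}{42} + 388} = \sqrt{\frac{16403}{42}} = \frac{\sqrt{688926}}{42}$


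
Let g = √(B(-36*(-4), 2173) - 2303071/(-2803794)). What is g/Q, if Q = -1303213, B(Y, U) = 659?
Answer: -√5187028200184698/3653940790122 ≈ -1.9711e-5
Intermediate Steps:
g = √5187028200184698/2803794 (g = √(659 - 2303071/(-2803794)) = √(659 - 2303071*(-1/2803794)) = √(659 + 2303071/2803794) = √(1850003317/2803794) = √5187028200184698/2803794 ≈ 25.687)
g/Q = (√5187028200184698/2803794)/(-1303213) = (√5187028200184698/2803794)*(-1/1303213) = -√5187028200184698/3653940790122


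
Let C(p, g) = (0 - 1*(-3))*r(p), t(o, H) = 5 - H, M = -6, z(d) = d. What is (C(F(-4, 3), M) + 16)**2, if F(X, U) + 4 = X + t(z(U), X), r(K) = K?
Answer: 361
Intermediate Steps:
F(X, U) = 1 (F(X, U) = -4 + (X + (5 - X)) = -4 + 5 = 1)
C(p, g) = 3*p (C(p, g) = (0 - 1*(-3))*p = (0 + 3)*p = 3*p)
(C(F(-4, 3), M) + 16)**2 = (3*1 + 16)**2 = (3 + 16)**2 = 19**2 = 361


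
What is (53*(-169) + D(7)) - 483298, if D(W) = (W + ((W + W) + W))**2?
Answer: -491471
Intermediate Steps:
D(W) = 16*W**2 (D(W) = (W + (2*W + W))**2 = (W + 3*W)**2 = (4*W)**2 = 16*W**2)
(53*(-169) + D(7)) - 483298 = (53*(-169) + 16*7**2) - 483298 = (-8957 + 16*49) - 483298 = (-8957 + 784) - 483298 = -8173 - 483298 = -491471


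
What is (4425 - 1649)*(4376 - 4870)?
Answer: -1371344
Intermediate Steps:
(4425 - 1649)*(4376 - 4870) = 2776*(-494) = -1371344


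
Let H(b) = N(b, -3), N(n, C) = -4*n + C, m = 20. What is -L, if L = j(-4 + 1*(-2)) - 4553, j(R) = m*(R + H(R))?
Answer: 4253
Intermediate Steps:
N(n, C) = C - 4*n
H(b) = -3 - 4*b
j(R) = -60 - 60*R (j(R) = 20*(R + (-3 - 4*R)) = 20*(-3 - 3*R) = -60 - 60*R)
L = -4253 (L = (-60 - 60*(-4 + 1*(-2))) - 4553 = (-60 - 60*(-4 - 2)) - 4553 = (-60 - 60*(-6)) - 4553 = (-60 + 360) - 4553 = 300 - 4553 = -4253)
-L = -1*(-4253) = 4253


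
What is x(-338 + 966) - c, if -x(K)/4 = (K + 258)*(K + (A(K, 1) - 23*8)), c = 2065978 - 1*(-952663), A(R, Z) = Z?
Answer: -4595721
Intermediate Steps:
c = 3018641 (c = 2065978 + 952663 = 3018641)
x(K) = -4*(-183 + K)*(258 + K) (x(K) = -4*(K + 258)*(K + (1 - 23*8)) = -4*(258 + K)*(K + (1 - 184)) = -4*(258 + K)*(K - 183) = -4*(258 + K)*(-183 + K) = -4*(-183 + K)*(258 + K))
x(-338 + 966) - c = (188856 - 300*(-338 + 966) - 4*(-338 + 966)**2) - 1*3018641 = (188856 - 300*628 - 4*628**2) - 3018641 = (188856 - 188400 - 4*394384) - 3018641 = (188856 - 188400 - 1577536) - 3018641 = -1577080 - 3018641 = -4595721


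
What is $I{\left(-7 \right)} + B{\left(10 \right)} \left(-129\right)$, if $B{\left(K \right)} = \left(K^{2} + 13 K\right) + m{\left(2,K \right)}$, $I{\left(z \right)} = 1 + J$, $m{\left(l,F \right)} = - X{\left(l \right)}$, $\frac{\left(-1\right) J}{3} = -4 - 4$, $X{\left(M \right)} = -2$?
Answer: $-29903$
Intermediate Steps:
$J = 24$ ($J = - 3 \left(-4 - 4\right) = \left(-3\right) \left(-8\right) = 24$)
$m{\left(l,F \right)} = 2$ ($m{\left(l,F \right)} = \left(-1\right) \left(-2\right) = 2$)
$I{\left(z \right)} = 25$ ($I{\left(z \right)} = 1 + 24 = 25$)
$B{\left(K \right)} = 2 + K^{2} + 13 K$ ($B{\left(K \right)} = \left(K^{2} + 13 K\right) + 2 = 2 + K^{2} + 13 K$)
$I{\left(-7 \right)} + B{\left(10 \right)} \left(-129\right) = 25 + \left(2 + 10^{2} + 13 \cdot 10\right) \left(-129\right) = 25 + \left(2 + 100 + 130\right) \left(-129\right) = 25 + 232 \left(-129\right) = 25 - 29928 = -29903$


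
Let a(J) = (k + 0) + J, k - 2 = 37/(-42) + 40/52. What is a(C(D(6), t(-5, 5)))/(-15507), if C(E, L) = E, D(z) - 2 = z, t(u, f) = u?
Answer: -5399/8466822 ≈ -0.00063767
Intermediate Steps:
k = 1031/546 (k = 2 + (37/(-42) + 40/52) = 2 + (37*(-1/42) + 40*(1/52)) = 2 + (-37/42 + 10/13) = 2 - 61/546 = 1031/546 ≈ 1.8883)
D(z) = 2 + z
a(J) = 1031/546 + J (a(J) = (1031/546 + 0) + J = 1031/546 + J)
a(C(D(6), t(-5, 5)))/(-15507) = (1031/546 + (2 + 6))/(-15507) = (1031/546 + 8)*(-1/15507) = (5399/546)*(-1/15507) = -5399/8466822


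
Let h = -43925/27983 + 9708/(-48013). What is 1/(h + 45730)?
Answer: 1343547779/61438059303681 ≈ 2.1868e-5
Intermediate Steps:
h = -2380629989/1343547779 (h = -43925*1/27983 + 9708*(-1/48013) = -43925/27983 - 9708/48013 = -2380629989/1343547779 ≈ -1.7719)
1/(h + 45730) = 1/(-2380629989/1343547779 + 45730) = 1/(61438059303681/1343547779) = 1343547779/61438059303681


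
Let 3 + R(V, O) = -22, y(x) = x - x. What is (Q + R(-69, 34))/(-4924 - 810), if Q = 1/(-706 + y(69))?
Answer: 17651/4048204 ≈ 0.0043602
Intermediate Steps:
y(x) = 0
Q = -1/706 (Q = 1/(-706 + 0) = 1/(-706) = -1/706 ≈ -0.0014164)
R(V, O) = -25 (R(V, O) = -3 - 22 = -25)
(Q + R(-69, 34))/(-4924 - 810) = (-1/706 - 25)/(-4924 - 810) = -17651/706/(-5734) = -17651/706*(-1/5734) = 17651/4048204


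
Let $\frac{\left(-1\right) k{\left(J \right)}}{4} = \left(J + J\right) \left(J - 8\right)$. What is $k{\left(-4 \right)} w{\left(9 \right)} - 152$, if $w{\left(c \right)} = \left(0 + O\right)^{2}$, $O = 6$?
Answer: $-13976$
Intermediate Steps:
$k{\left(J \right)} = - 8 J \left(-8 + J\right)$ ($k{\left(J \right)} = - 4 \left(J + J\right) \left(J - 8\right) = - 4 \cdot 2 J \left(-8 + J\right) = - 8 J \left(-8 + J\right)$)
$w{\left(c \right)} = 36$ ($w{\left(c \right)} = \left(0 + 6\right)^{2} = 6^{2} = 36$)
$k{\left(-4 \right)} w{\left(9 \right)} - 152 = 8 \left(-4\right) \left(8 - -4\right) 36 - 152 = 8 \left(-4\right) \left(8 + 4\right) 36 - 152 = 8 \left(-4\right) 12 \cdot 36 - 152 = \left(-384\right) 36 - 152 = -13824 - 152 = -13976$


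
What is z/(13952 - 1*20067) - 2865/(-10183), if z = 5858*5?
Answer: -56148119/12453809 ≈ -4.5085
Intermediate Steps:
z = 29290
z/(13952 - 1*20067) - 2865/(-10183) = 29290/(13952 - 1*20067) - 2865/(-10183) = 29290/(13952 - 20067) - 2865*(-1/10183) = 29290/(-6115) + 2865/10183 = 29290*(-1/6115) + 2865/10183 = -5858/1223 + 2865/10183 = -56148119/12453809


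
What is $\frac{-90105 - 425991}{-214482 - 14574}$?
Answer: $\frac{2688}{1193} \approx 2.2531$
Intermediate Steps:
$\frac{-90105 - 425991}{-214482 - 14574} = - \frac{516096}{-229056} = \left(-516096\right) \left(- \frac{1}{229056}\right) = \frac{2688}{1193}$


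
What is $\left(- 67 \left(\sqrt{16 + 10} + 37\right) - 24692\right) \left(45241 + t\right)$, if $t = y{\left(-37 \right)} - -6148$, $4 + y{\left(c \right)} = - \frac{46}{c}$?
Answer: $- \frac{51659977761}{37} - \frac{127386497 \sqrt{26}}{37} \approx -1.4138 \cdot 10^{9}$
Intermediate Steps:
$y{\left(c \right)} = -4 - \frac{46}{c}$
$t = \frac{227374}{37}$ ($t = \left(-4 - \frac{46}{-37}\right) - -6148 = \left(-4 - - \frac{46}{37}\right) + 6148 = \left(-4 + \frac{46}{37}\right) + 6148 = - \frac{102}{37} + 6148 = \frac{227374}{37} \approx 6145.2$)
$\left(- 67 \left(\sqrt{16 + 10} + 37\right) - 24692\right) \left(45241 + t\right) = \left(- 67 \left(\sqrt{16 + 10} + 37\right) - 24692\right) \left(45241 + \frac{227374}{37}\right) = \left(- 67 \left(\sqrt{26} + 37\right) - 24692\right) \frac{1901291}{37} = \left(- 67 \left(37 + \sqrt{26}\right) - 24692\right) \frac{1901291}{37} = \left(\left(-2479 - 67 \sqrt{26}\right) - 24692\right) \frac{1901291}{37} = \left(-27171 - 67 \sqrt{26}\right) \frac{1901291}{37} = - \frac{51659977761}{37} - \frac{127386497 \sqrt{26}}{37}$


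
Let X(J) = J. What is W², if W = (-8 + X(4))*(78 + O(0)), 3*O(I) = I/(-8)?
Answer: 97344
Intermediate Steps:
O(I) = -I/24 (O(I) = (I/(-8))/3 = (I*(-⅛))/3 = (-I/8)/3 = -I/24)
W = -312 (W = (-8 + 4)*(78 - 1/24*0) = -4*(78 + 0) = -4*78 = -312)
W² = (-312)² = 97344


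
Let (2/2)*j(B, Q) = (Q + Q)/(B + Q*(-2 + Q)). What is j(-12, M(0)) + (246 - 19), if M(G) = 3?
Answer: 679/3 ≈ 226.33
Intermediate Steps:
j(B, Q) = 2*Q/(B + Q*(-2 + Q)) (j(B, Q) = (Q + Q)/(B + Q*(-2 + Q)) = (2*Q)/(B + Q*(-2 + Q)) = 2*Q/(B + Q*(-2 + Q)))
j(-12, M(0)) + (246 - 19) = 2*3/(-12 + 3² - 2*3) + (246 - 19) = 2*3/(-12 + 9 - 6) + 227 = 2*3/(-9) + 227 = 2*3*(-⅑) + 227 = -⅔ + 227 = 679/3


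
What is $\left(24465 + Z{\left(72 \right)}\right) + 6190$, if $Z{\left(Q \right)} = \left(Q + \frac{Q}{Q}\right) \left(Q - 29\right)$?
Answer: $33794$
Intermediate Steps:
$Z{\left(Q \right)} = \left(1 + Q\right) \left(-29 + Q\right)$ ($Z{\left(Q \right)} = \left(Q + 1\right) \left(-29 + Q\right) = \left(1 + Q\right) \left(-29 + Q\right)$)
$\left(24465 + Z{\left(72 \right)}\right) + 6190 = \left(24465 - \left(2045 - 5184\right)\right) + 6190 = \left(24465 - -3139\right) + 6190 = \left(24465 + 3139\right) + 6190 = 27604 + 6190 = 33794$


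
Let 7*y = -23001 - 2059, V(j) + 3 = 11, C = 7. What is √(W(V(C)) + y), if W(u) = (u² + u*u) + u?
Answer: 2*I*√861 ≈ 58.686*I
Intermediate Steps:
V(j) = 8 (V(j) = -3 + 11 = 8)
W(u) = u + 2*u² (W(u) = (u² + u²) + u = 2*u² + u = u + 2*u²)
y = -3580 (y = (-23001 - 2059)/7 = (⅐)*(-25060) = -3580)
√(W(V(C)) + y) = √(8*(1 + 2*8) - 3580) = √(8*(1 + 16) - 3580) = √(8*17 - 3580) = √(136 - 3580) = √(-3444) = 2*I*√861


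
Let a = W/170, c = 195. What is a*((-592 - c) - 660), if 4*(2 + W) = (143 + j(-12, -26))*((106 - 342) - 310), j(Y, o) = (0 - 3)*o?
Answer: 87307639/340 ≈ 2.5679e+5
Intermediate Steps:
j(Y, o) = -3*o
W = -60337/2 (W = -2 + ((143 - 3*(-26))*((106 - 342) - 310))/4 = -2 + ((143 + 78)*(-236 - 310))/4 = -2 + (221*(-546))/4 = -2 + (¼)*(-120666) = -2 - 60333/2 = -60337/2 ≈ -30169.)
a = -60337/340 (a = -60337/2/170 = -60337/2*1/170 = -60337/340 ≈ -177.46)
a*((-592 - c) - 660) = -60337*((-592 - 1*195) - 660)/340 = -60337*((-592 - 195) - 660)/340 = -60337*(-787 - 660)/340 = -60337/340*(-1447) = 87307639/340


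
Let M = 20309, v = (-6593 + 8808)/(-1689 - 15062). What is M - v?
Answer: 340198274/16751 ≈ 20309.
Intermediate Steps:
v = -2215/16751 (v = 2215/(-16751) = 2215*(-1/16751) = -2215/16751 ≈ -0.13223)
M - v = 20309 - 1*(-2215/16751) = 20309 + 2215/16751 = 340198274/16751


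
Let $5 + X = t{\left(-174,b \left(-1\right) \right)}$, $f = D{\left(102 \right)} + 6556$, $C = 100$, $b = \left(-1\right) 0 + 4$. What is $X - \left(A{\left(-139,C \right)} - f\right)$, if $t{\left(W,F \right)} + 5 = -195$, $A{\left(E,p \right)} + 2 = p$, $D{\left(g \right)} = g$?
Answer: $6355$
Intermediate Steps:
$b = 4$ ($b = 0 + 4 = 4$)
$A{\left(E,p \right)} = -2 + p$
$t{\left(W,F \right)} = -200$ ($t{\left(W,F \right)} = -5 - 195 = -200$)
$f = 6658$ ($f = 102 + 6556 = 6658$)
$X = -205$ ($X = -5 - 200 = -205$)
$X - \left(A{\left(-139,C \right)} - f\right) = -205 - \left(\left(-2 + 100\right) - 6658\right) = -205 - \left(98 - 6658\right) = -205 - -6560 = -205 + 6560 = 6355$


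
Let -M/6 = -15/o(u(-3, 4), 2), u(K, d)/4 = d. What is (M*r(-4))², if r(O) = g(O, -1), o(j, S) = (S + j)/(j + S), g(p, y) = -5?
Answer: 202500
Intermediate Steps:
u(K, d) = 4*d
o(j, S) = 1 (o(j, S) = (S + j)/(S + j) = 1)
r(O) = -5
M = 90 (M = -(-90)/1 = -(-90) = -6*(-15) = 90)
(M*r(-4))² = (90*(-5))² = (-450)² = 202500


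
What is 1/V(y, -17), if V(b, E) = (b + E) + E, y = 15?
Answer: -1/19 ≈ -0.052632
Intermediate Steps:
V(b, E) = b + 2*E (V(b, E) = (E + b) + E = b + 2*E)
1/V(y, -17) = 1/(15 + 2*(-17)) = 1/(15 - 34) = 1/(-19) = -1/19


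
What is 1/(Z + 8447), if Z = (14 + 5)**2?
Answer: 1/8808 ≈ 0.00011353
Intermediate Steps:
Z = 361 (Z = 19**2 = 361)
1/(Z + 8447) = 1/(361 + 8447) = 1/8808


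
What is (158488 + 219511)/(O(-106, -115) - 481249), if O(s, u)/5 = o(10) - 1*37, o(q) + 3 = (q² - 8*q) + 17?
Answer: -377999/481264 ≈ -0.78543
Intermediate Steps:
o(q) = 14 + q² - 8*q (o(q) = -3 + ((q² - 8*q) + 17) = -3 + (17 + q² - 8*q) = 14 + q² - 8*q)
O(s, u) = -15 (O(s, u) = 5*((14 + 10² - 8*10) - 1*37) = 5*((14 + 100 - 80) - 37) = 5*(34 - 37) = 5*(-3) = -15)
(158488 + 219511)/(O(-106, -115) - 481249) = (158488 + 219511)/(-15 - 481249) = 377999/(-481264) = 377999*(-1/481264) = -377999/481264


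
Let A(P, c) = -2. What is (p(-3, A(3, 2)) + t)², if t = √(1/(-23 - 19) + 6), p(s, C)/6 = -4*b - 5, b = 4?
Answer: (5292 - √10542)²/1764 ≈ 15266.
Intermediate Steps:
p(s, C) = -126 (p(s, C) = 6*(-4*4 - 5) = 6*(-16 - 5) = 6*(-21) = -126)
t = √10542/42 (t = √(1/(-42) + 6) = √(-1/42 + 6) = √(251/42) = √10542/42 ≈ 2.4446)
(p(-3, A(3, 2)) + t)² = (-126 + √10542/42)²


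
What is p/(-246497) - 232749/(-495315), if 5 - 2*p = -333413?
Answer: -2800170898/13565962395 ≈ -0.20641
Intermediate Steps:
p = 166709 (p = 5/2 - 1/2*(-333413) = 5/2 + 333413/2 = 166709)
p/(-246497) - 232749/(-495315) = 166709/(-246497) - 232749/(-495315) = 166709*(-1/246497) - 232749*(-1/495315) = -166709/246497 + 25861/55035 = -2800170898/13565962395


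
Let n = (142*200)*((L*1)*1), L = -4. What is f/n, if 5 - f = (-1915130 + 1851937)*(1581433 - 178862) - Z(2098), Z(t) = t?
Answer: -44316335653/56800 ≈ -7.8022e+5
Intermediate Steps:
f = 88632671306 (f = 5 - ((-1915130 + 1851937)*(1581433 - 178862) - 1*2098) = 5 - (-63193*1402571 - 2098) = 5 - (-88632669203 - 2098) = 5 - 1*(-88632671301) = 5 + 88632671301 = 88632671306)
n = -113600 (n = (142*200)*(-4*1*1) = 28400*(-4*1) = 28400*(-4) = -113600)
f/n = 88632671306/(-113600) = 88632671306*(-1/113600) = -44316335653/56800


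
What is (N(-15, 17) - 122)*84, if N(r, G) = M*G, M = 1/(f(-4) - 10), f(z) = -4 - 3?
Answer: -10332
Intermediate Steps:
f(z) = -7
M = -1/17 (M = 1/(-7 - 10) = 1/(-17) = -1/17 ≈ -0.058824)
N(r, G) = -G/17
(N(-15, 17) - 122)*84 = (-1/17*17 - 122)*84 = (-1 - 122)*84 = -123*84 = -10332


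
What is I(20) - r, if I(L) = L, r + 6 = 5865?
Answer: -5839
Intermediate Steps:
r = 5859 (r = -6 + 5865 = 5859)
I(20) - r = 20 - 1*5859 = 20 - 5859 = -5839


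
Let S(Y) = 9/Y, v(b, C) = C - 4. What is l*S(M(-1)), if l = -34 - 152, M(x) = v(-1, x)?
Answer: 1674/5 ≈ 334.80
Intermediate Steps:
v(b, C) = -4 + C
M(x) = -4 + x
l = -186
l*S(M(-1)) = -1674/(-4 - 1) = -1674/(-5) = -1674*(-1)/5 = -186*(-9/5) = 1674/5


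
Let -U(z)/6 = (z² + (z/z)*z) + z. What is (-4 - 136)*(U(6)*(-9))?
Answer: -362880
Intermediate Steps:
U(z) = -12*z - 6*z² (U(z) = -6*((z² + (z/z)*z) + z) = -6*((z² + 1*z) + z) = -6*((z² + z) + z) = -6*((z + z²) + z) = -6*(z² + 2*z) = -12*z - 6*z²)
(-4 - 136)*(U(6)*(-9)) = (-4 - 136)*(-6*6*(2 + 6)*(-9)) = -140*(-6*6*8)*(-9) = -(-40320)*(-9) = -140*2592 = -362880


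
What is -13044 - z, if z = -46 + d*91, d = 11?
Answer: -13999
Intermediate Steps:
z = 955 (z = -46 + 11*91 = -46 + 1001 = 955)
-13044 - z = -13044 - 1*955 = -13044 - 955 = -13999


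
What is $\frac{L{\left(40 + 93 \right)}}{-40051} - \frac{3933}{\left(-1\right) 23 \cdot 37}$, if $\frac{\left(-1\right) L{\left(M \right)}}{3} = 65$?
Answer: $\frac{6855936}{1481887} \approx 4.6265$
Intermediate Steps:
$L{\left(M \right)} = -195$ ($L{\left(M \right)} = \left(-3\right) 65 = -195$)
$\frac{L{\left(40 + 93 \right)}}{-40051} - \frac{3933}{\left(-1\right) 23 \cdot 37} = - \frac{195}{-40051} - \frac{3933}{\left(-1\right) 23 \cdot 37} = \left(-195\right) \left(- \frac{1}{40051}\right) - \frac{3933}{\left(-23\right) 37} = \frac{195}{40051} - \frac{3933}{-851} = \frac{195}{40051} - - \frac{171}{37} = \frac{195}{40051} + \frac{171}{37} = \frac{6855936}{1481887}$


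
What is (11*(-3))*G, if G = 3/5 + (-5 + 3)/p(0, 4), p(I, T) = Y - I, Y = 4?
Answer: -33/10 ≈ -3.3000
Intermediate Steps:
p(I, T) = 4 - I
G = 1/10 (G = 3/5 + (-5 + 3)/(4 - 1*0) = 3*(1/5) - 2/(4 + 0) = 3/5 - 2/4 = 3/5 - 2*1/4 = 3/5 - 1/2 = 1/10 ≈ 0.10000)
(11*(-3))*G = (11*(-3))*(1/10) = -33*1/10 = -33/10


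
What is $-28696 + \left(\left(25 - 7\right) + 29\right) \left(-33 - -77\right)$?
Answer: $-26628$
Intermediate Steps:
$-28696 + \left(\left(25 - 7\right) + 29\right) \left(-33 - -77\right) = -28696 + \left(18 + 29\right) \left(-33 + 77\right) = -28696 + 47 \cdot 44 = -28696 + 2068 = -26628$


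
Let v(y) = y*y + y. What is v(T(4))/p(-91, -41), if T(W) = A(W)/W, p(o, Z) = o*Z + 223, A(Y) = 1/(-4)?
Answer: -5/337408 ≈ -1.4819e-5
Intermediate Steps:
A(Y) = -¼
p(o, Z) = 223 + Z*o (p(o, Z) = Z*o + 223 = 223 + Z*o)
T(W) = -1/(4*W)
v(y) = y + y² (v(y) = y² + y = y + y²)
v(T(4))/p(-91, -41) = ((-¼/4)*(1 - ¼/4))/(223 - 41*(-91)) = ((-¼*¼)*(1 - ¼*¼))/(223 + 3731) = -(1 - 1/16)/16/3954 = -1/16*15/16*(1/3954) = -15/256*1/3954 = -5/337408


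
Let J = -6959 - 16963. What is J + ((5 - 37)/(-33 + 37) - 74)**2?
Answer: -17198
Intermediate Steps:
J = -23922
J + ((5 - 37)/(-33 + 37) - 74)**2 = -23922 + ((5 - 37)/(-33 + 37) - 74)**2 = -23922 + (-32/4 - 74)**2 = -23922 + (-32*1/4 - 74)**2 = -23922 + (-8 - 74)**2 = -23922 + (-82)**2 = -23922 + 6724 = -17198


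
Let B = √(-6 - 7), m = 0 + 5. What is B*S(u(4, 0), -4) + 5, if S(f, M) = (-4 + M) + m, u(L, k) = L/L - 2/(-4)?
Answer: 5 - 3*I*√13 ≈ 5.0 - 10.817*I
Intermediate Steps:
m = 5
u(L, k) = 3/2 (u(L, k) = 1 - 2*(-¼) = 1 + ½ = 3/2)
S(f, M) = 1 + M (S(f, M) = (-4 + M) + 5 = 1 + M)
B = I*√13 (B = √(-13) = I*√13 ≈ 3.6056*I)
B*S(u(4, 0), -4) + 5 = (I*√13)*(1 - 4) + 5 = (I*√13)*(-3) + 5 = -3*I*√13 + 5 = 5 - 3*I*√13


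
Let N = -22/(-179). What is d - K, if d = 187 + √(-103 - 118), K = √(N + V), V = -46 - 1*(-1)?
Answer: 187 + I*√221 - I*√1437907/179 ≈ 187.0 + 8.167*I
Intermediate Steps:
V = -45 (V = -46 + 1 = -45)
N = 22/179 (N = -22*(-1/179) = 22/179 ≈ 0.12291)
K = I*√1437907/179 (K = √(22/179 - 45) = √(-8033/179) = I*√1437907/179 ≈ 6.699*I)
d = 187 + I*√221 (d = 187 + √(-221) = 187 + I*√221 ≈ 187.0 + 14.866*I)
d - K = (187 + I*√221) - I*√1437907/179 = 187 + I*√221 - I*√1437907/179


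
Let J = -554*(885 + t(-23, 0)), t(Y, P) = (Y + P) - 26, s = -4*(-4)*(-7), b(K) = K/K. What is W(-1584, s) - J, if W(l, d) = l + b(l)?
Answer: 461561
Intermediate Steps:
b(K) = 1
s = -112 (s = 16*(-7) = -112)
t(Y, P) = -26 + P + Y (t(Y, P) = (P + Y) - 26 = -26 + P + Y)
W(l, d) = 1 + l (W(l, d) = l + 1 = 1 + l)
J = -463144 (J = -554*(885 + (-26 + 0 - 23)) = -554*(885 - 49) = -554*836 = -463144)
W(-1584, s) - J = (1 - 1584) - 1*(-463144) = -1583 + 463144 = 461561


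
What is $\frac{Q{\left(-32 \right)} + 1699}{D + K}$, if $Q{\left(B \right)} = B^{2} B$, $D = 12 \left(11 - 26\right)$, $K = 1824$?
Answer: $- \frac{31069}{1644} \approx -18.898$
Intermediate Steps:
$D = -180$ ($D = 12 \left(-15\right) = -180$)
$Q{\left(B \right)} = B^{3}$
$\frac{Q{\left(-32 \right)} + 1699}{D + K} = \frac{\left(-32\right)^{3} + 1699}{-180 + 1824} = \frac{-32768 + 1699}{1644} = \left(-31069\right) \frac{1}{1644} = - \frac{31069}{1644}$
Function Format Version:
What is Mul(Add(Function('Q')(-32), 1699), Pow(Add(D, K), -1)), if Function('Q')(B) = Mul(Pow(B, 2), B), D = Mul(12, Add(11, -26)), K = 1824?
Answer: Rational(-31069, 1644) ≈ -18.898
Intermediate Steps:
D = -180 (D = Mul(12, -15) = -180)
Function('Q')(B) = Pow(B, 3)
Mul(Add(Function('Q')(-32), 1699), Pow(Add(D, K), -1)) = Mul(Add(Pow(-32, 3), 1699), Pow(Add(-180, 1824), -1)) = Mul(Add(-32768, 1699), Pow(1644, -1)) = Mul(-31069, Rational(1, 1644)) = Rational(-31069, 1644)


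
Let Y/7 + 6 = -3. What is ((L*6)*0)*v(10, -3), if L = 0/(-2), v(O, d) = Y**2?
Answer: 0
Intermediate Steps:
Y = -63 (Y = -42 + 7*(-3) = -42 - 21 = -63)
v(O, d) = 3969 (v(O, d) = (-63)**2 = 3969)
L = 0 (L = 0*(-1/2) = 0)
((L*6)*0)*v(10, -3) = ((0*6)*0)*3969 = (0*0)*3969 = 0*3969 = 0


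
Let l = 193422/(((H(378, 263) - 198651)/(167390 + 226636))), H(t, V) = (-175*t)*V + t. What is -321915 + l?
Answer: -1913513488839/5865241 ≈ -3.2625e+5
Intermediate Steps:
H(t, V) = t - 175*V*t (H(t, V) = -175*V*t + t = t - 175*V*t)
l = -25404432324/5865241 (l = 193422/(((378*(1 - 175*263) - 198651)/(167390 + 226636))) = 193422/(((378*(1 - 46025) - 198651)/394026)) = 193422/(((378*(-46024) - 198651)*(1/394026))) = 193422/(((-17397072 - 198651)*(1/394026))) = 193422/((-17595723*1/394026)) = 193422/(-5865241/131342) = 193422*(-131342/5865241) = -25404432324/5865241 ≈ -4331.4)
-321915 + l = -321915 - 25404432324/5865241 = -1913513488839/5865241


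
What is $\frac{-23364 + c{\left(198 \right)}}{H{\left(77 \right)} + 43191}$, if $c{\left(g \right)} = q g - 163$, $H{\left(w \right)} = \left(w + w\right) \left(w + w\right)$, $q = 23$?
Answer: $- \frac{18973}{66907} \approx -0.28357$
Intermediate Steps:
$H{\left(w \right)} = 4 w^{2}$ ($H{\left(w \right)} = 2 w 2 w = 4 w^{2}$)
$c{\left(g \right)} = -163 + 23 g$ ($c{\left(g \right)} = 23 g - 163 = -163 + 23 g$)
$\frac{-23364 + c{\left(198 \right)}}{H{\left(77 \right)} + 43191} = \frac{-23364 + \left(-163 + 23 \cdot 198\right)}{4 \cdot 77^{2} + 43191} = \frac{-23364 + \left(-163 + 4554\right)}{4 \cdot 5929 + 43191} = \frac{-23364 + 4391}{23716 + 43191} = - \frac{18973}{66907}$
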